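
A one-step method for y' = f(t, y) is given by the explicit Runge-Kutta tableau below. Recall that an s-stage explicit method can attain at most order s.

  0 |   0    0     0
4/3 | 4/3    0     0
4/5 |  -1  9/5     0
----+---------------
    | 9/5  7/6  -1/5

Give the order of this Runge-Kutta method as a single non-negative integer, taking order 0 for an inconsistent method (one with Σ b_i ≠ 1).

0

b = (9/5, 7/6, -1/5)
c = (0, 4/3, 4/5)
Ac = (0, 0, 12/5)
Σ b_i: 9/5·1 + 7/6·1 + (-1/5)·1 = 83/30 ≠ 1 ⇒ order 0.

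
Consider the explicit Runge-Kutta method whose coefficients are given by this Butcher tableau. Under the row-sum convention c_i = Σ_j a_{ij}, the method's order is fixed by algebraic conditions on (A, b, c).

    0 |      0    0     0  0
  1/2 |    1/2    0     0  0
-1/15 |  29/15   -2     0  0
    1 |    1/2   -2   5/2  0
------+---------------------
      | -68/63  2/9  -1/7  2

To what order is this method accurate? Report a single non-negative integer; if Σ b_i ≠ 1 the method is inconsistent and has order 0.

1

b = (-68/63, 2/9, -1/7, 2)
c = (0, 1/2, -1/15, 1)
Ac = (0, 0, -1, -7/6)
Σ b_i: (-68/63)·1 + 2/9·1 + (-1/7)·1 + 2·1 = 1 ✓
b·c: 2/9·1/2 + (-1/7)·(-1/15) + 2·1 = 668/315 ≠ 1/2 ⇒ order 1.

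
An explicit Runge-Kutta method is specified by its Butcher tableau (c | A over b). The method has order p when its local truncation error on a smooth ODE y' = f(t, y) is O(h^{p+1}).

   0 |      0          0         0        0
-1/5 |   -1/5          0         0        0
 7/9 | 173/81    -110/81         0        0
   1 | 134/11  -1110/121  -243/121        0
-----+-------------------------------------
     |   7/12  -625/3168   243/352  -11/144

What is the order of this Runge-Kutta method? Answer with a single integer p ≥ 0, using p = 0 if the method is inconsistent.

4

b = (7/12, -625/3168, 243/352, -11/144)
c = (0, -1/5, 7/9, 1)
Ac = (0, 0, 22/81, 3/11)
Σ b_i: 7/12·1 + (-625/3168)·1 + 243/352·1 + (-11/144)·1 = 1 ✓
b·c: (-625/3168)·(-1/5) + 243/352·7/9 + (-11/144)·1 = 1/2 ✓
b·c²: (-625/3168)·1/25 + 243/352·49/81 + (-11/144)·1 = 1/3 ✓
b·Ac: 243/352·22/81 + (-11/144)·3/11 = 1/6 ✓
b·c³: (-625/3168)·(-1/125) + 243/352·343/729 + (-11/144)·1 = 1/4 ✓
b·(c∘Ac): 243/352·154/729 + (-11/144)·3/11 = 1/8 ✓
b·Ac²: 243/352·(-22/405) + (-11/144)·(-87/55) = 1/12 ✓
b·A²c: (-11/144)·(-6/11) = 1/24 ✓; 4 stages ⇒ order 4.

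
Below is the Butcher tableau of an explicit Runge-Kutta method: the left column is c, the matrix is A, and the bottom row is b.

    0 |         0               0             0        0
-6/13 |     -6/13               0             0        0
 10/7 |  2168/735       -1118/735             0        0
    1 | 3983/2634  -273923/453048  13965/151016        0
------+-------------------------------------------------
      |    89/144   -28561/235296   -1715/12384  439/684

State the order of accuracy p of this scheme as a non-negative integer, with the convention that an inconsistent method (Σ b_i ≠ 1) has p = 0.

b = (89/144, -28561/235296, -1715/12384, 439/684)
c = (0, -6/13, 10/7, 1)
Ac = (0, 0, 172/245, 361/878)
Σ b_i: 89/144·1 + (-28561/235296)·1 + (-1715/12384)·1 + 439/684·1 = 1 ✓
b·c: (-28561/235296)·(-6/13) + (-1715/12384)·10/7 + 439/684·1 = 1/2 ✓
b·c²: (-28561/235296)·36/169 + (-1715/12384)·100/49 + 439/684·1 = 1/3 ✓
b·Ac: (-1715/12384)·172/245 + 439/684·361/878 = 1/6 ✓
b·c³: (-28561/235296)·(-216/2197) + (-1715/12384)·1000/343 + 439/684·1 = 1/4 ✓
b·(c∘Ac): (-1715/12384)·344/343 + 439/684·361/878 = 1/8 ✓
b·Ac²: (-1715/12384)·(-1032/3185) + 439/684·342/5707 = 1/12 ✓
b·A²c: 439/684·57/878 = 1/24 ✓; 4 stages ⇒ order 4.

4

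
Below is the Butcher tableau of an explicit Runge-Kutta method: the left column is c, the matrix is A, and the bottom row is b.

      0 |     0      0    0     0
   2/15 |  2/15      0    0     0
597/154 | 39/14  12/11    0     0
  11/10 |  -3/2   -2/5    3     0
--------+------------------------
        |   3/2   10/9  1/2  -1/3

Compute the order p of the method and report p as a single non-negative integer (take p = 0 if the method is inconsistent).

0

b = (3/2, 10/9, 1/2, -1/3)
c = (0, 2/15, 597/154, 11/10)
Ac = (0, 0, 8/55, 133709/11550)
Σ b_i: 3/2·1 + 10/9·1 + 1/2·1 + (-1/3)·1 = 25/9 ≠ 1 ⇒ order 0.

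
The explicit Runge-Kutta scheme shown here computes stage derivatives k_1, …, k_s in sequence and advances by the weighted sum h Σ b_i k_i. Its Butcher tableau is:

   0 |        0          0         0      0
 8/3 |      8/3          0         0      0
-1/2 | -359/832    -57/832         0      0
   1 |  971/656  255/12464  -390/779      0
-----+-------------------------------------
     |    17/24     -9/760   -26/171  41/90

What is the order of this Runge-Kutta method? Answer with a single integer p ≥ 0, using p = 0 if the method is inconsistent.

4

b = (17/24, -9/760, -26/171, 41/90)
c = (0, 8/3, -1/2, 1)
Ac = (0, 0, -19/104, 25/82)
Σ b_i: 17/24·1 + (-9/760)·1 + (-26/171)·1 + 41/90·1 = 1 ✓
b·c: (-9/760)·8/3 + (-26/171)·(-1/2) + 41/90·1 = 1/2 ✓
b·c²: (-9/760)·64/9 + (-26/171)·1/4 + 41/90·1 = 1/3 ✓
b·Ac: (-26/171)·(-19/104) + 41/90·25/82 = 1/6 ✓
b·c³: (-9/760)·512/27 + (-26/171)·(-1/8) + 41/90·1 = 1/4 ✓
b·(c∘Ac): (-26/171)·19/208 + 41/90·25/82 = 1/8 ✓
b·Ac²: (-26/171)·(-19/39) + 41/90·5/246 = 1/12 ✓
b·A²c: 41/90·15/164 = 1/24 ✓; 4 stages ⇒ order 4.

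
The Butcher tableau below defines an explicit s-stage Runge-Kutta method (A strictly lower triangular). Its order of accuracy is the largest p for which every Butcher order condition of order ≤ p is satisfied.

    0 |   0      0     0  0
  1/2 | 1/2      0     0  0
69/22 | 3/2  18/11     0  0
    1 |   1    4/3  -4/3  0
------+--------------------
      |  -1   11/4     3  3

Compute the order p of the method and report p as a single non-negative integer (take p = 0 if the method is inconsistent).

b = (-1, 11/4, 3, 3)
c = (0, 1/2, 69/22, 1)
Ac = (0, 0, 9/11, -116/33)
Σ b_i: (-1)·1 + 11/4·1 + 3·1 + 3·1 = 31/4 ≠ 1 ⇒ order 0.

0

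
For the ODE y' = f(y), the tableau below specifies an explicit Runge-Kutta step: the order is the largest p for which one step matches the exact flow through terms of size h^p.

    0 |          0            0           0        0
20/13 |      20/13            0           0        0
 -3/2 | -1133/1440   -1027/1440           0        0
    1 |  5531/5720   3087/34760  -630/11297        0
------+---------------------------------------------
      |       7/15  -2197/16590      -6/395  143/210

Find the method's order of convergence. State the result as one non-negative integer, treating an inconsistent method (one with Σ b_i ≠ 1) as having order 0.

4

b = (7/15, -2197/16590, -6/395, 143/210)
c = (0, 20/13, -3/2, 1)
Ac = (0, 0, -79/72, 63/286)
Σ b_i: 7/15·1 + (-2197/16590)·1 + (-6/395)·1 + 143/210·1 = 1 ✓
b·c: (-2197/16590)·20/13 + (-6/395)·(-3/2) + 143/210·1 = 1/2 ✓
b·c²: (-2197/16590)·400/169 + (-6/395)·9/4 + 143/210·1 = 1/3 ✓
b·Ac: (-6/395)·(-79/72) + 143/210·63/286 = 1/6 ✓
b·c³: (-2197/16590)·8000/2197 + (-6/395)·(-27/8) + 143/210·1 = 1/4 ✓
b·(c∘Ac): (-6/395)·79/48 + 143/210·63/286 = 1/8 ✓
b·Ac²: (-6/395)·(-395/234) + 143/210·315/3718 = 1/12 ✓
b·A²c: 143/210·35/572 = 1/24 ✓; 4 stages ⇒ order 4.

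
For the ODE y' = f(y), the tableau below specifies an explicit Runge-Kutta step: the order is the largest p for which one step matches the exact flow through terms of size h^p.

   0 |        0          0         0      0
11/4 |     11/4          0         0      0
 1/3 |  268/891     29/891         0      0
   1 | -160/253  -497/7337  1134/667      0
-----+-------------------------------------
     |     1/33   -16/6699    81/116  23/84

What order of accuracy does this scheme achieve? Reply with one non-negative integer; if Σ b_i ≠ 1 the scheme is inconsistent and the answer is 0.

4

b = (1/33, -16/6699, 81/116, 23/84)
c = (0, 11/4, 1/3, 1)
Ac = (0, 0, 29/324, 35/92)
Σ b_i: 1/33·1 + (-16/6699)·1 + 81/116·1 + 23/84·1 = 1 ✓
b·c: (-16/6699)·11/4 + 81/116·1/3 + 23/84·1 = 1/2 ✓
b·c²: (-16/6699)·121/16 + 81/116·1/9 + 23/84·1 = 1/3 ✓
b·Ac: 81/116·29/324 + 23/84·35/92 = 1/6 ✓
b·c³: (-16/6699)·1331/64 + 81/116·1/27 + 23/84·1 = 1/4 ✓
b·(c∘Ac): 81/116·29/972 + 23/84·35/92 = 1/8 ✓
b·Ac²: 81/116·319/1296 + 23/84·(-119/368) = 1/12 ✓
b·A²c: 23/84·7/46 = 1/24 ✓; 4 stages ⇒ order 4.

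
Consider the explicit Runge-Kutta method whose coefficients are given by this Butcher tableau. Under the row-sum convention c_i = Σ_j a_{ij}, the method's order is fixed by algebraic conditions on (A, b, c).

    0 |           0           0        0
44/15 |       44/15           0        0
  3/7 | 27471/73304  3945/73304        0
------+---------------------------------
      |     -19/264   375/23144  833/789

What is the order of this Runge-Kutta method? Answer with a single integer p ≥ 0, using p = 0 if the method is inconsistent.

3

b = (-19/264, 375/23144, 833/789)
c = (0, 44/15, 3/7)
Ac = (0, 0, 263/1666)
Σ b_i: (-19/264)·1 + 375/23144·1 + 833/789·1 = 1 ✓
b·c: 375/23144·44/15 + 833/789·3/7 = 1/2 ✓
b·c²: 375/23144·1936/225 + 833/789·9/49 = 1/3 ✓
b·Ac: 833/789·263/1666 = 1/6 ✓; 3 stages ⇒ order 3.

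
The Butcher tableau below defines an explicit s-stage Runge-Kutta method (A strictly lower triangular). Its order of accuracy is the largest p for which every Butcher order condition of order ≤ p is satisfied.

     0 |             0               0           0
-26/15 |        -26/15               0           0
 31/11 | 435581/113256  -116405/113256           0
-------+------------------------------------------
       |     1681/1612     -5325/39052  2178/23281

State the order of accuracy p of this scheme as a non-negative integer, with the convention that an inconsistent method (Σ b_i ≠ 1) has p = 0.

3

b = (1681/1612, -5325/39052, 2178/23281)
c = (0, -26/15, 31/11)
Ac = (0, 0, 23281/13068)
Σ b_i: 1681/1612·1 + (-5325/39052)·1 + 2178/23281·1 = 1 ✓
b·c: (-5325/39052)·(-26/15) + 2178/23281·31/11 = 1/2 ✓
b·c²: (-5325/39052)·676/225 + 2178/23281·961/121 = 1/3 ✓
b·Ac: 2178/23281·23281/13068 = 1/6 ✓; 3 stages ⇒ order 3.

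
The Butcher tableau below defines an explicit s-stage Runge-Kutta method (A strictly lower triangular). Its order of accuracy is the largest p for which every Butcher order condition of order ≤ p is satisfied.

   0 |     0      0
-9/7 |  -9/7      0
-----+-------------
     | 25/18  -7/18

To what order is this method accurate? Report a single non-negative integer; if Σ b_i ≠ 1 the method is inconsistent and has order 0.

2

b = (25/18, -7/18)
c = (0, -9/7)
Σ b_i: 25/18·1 + (-7/18)·1 = 1 ✓
b·c: (-7/18)·(-9/7) = 1/2 ✓; 2 stages ⇒ order 2.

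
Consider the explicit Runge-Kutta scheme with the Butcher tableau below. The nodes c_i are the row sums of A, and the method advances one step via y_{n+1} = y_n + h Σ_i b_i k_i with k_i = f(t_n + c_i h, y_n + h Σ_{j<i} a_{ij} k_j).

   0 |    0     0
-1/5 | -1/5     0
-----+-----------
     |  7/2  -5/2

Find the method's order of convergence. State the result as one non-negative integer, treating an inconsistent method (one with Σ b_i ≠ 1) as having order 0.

2

b = (7/2, -5/2)
c = (0, -1/5)
Σ b_i: 7/2·1 + (-5/2)·1 = 1 ✓
b·c: (-5/2)·(-1/5) = 1/2 ✓; 2 stages ⇒ order 2.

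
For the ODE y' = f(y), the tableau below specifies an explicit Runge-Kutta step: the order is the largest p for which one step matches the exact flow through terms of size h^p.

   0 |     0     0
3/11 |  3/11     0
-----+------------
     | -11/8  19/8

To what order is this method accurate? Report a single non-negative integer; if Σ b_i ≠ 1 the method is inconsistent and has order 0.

b = (-11/8, 19/8)
c = (0, 3/11)
Σ b_i: (-11/8)·1 + 19/8·1 = 1 ✓
b·c: 19/8·3/11 = 57/88 ≠ 1/2 ⇒ order 1.

1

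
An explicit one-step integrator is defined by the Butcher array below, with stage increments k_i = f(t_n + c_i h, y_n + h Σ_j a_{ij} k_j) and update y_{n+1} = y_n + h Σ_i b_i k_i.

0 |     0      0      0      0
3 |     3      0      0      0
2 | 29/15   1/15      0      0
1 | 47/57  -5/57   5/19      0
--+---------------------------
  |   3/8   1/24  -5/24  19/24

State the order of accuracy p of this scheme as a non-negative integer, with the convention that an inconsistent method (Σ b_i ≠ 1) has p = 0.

4

b = (3/8, 1/24, -5/24, 19/24)
c = (0, 3, 2, 1)
Ac = (0, 0, 1/5, 5/19)
Σ b_i: 3/8·1 + 1/24·1 + (-5/24)·1 + 19/24·1 = 1 ✓
b·c: 1/24·3 + (-5/24)·2 + 19/24·1 = 1/2 ✓
b·c²: 1/24·9 + (-5/24)·4 + 19/24·1 = 1/3 ✓
b·Ac: (-5/24)·1/5 + 19/24·5/19 = 1/6 ✓
b·c³: 1/24·27 + (-5/24)·8 + 19/24·1 = 1/4 ✓
b·(c∘Ac): (-5/24)·2/5 + 19/24·5/19 = 1/8 ✓
b·Ac²: (-5/24)·3/5 + 19/24·5/19 = 1/12 ✓
b·A²c: 19/24·1/19 = 1/24 ✓; 4 stages ⇒ order 4.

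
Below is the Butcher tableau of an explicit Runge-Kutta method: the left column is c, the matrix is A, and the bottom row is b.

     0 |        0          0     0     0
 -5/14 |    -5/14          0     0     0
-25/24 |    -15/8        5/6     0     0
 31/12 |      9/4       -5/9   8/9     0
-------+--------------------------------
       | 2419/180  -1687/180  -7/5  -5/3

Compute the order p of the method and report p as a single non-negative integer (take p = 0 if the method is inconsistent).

2

b = (2419/180, -1687/180, -7/5, -5/3)
c = (0, -5/14, -25/24, 31/12)
Ac = (0, 0, -25/84, -275/378)
Σ b_i: 2419/180·1 + (-1687/180)·1 + (-7/5)·1 + (-5/3)·1 = 1 ✓
b·c: (-1687/180)·(-5/14) + (-7/5)·(-25/24) + (-5/3)·31/12 = 1/2 ✓
b·c²: (-1687/180)·25/196 + (-7/5)·625/576 + (-5/3)·961/144 = -167375/12096 ≠ 1/3 ⇒ order 2.
b·Ac: (-7/5)·(-25/84) + (-5/3)·(-275/378) = 3695/2268 ≠ 1/6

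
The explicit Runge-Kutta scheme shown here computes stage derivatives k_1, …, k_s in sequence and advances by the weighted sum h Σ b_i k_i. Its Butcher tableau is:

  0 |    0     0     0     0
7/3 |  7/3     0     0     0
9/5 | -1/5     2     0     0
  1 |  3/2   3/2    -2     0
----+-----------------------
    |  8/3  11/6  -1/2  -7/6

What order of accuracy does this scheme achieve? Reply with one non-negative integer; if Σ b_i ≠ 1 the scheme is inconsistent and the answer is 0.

0

b = (8/3, 11/6, -1/2, -7/6)
c = (0, 7/3, 9/5, 1)
Ac = (0, 0, 14/3, -1/10)
Σ b_i: 8/3·1 + 11/6·1 + (-1/2)·1 + (-7/6)·1 = 17/6 ≠ 1 ⇒ order 0.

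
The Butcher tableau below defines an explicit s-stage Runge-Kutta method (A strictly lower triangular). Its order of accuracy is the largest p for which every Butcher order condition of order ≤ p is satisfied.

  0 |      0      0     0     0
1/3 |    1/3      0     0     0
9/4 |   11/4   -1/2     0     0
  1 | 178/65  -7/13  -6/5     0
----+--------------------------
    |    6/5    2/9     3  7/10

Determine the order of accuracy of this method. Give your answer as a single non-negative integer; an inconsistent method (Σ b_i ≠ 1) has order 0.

b = (6/5, 2/9, 3, 7/10)
c = (0, 1/3, 9/4, 1)
Ac = (0, 0, -1/6, -1123/390)
Σ b_i: 6/5·1 + 2/9·1 + 3·1 + 7/10·1 = 461/90 ≠ 1 ⇒ order 0.

0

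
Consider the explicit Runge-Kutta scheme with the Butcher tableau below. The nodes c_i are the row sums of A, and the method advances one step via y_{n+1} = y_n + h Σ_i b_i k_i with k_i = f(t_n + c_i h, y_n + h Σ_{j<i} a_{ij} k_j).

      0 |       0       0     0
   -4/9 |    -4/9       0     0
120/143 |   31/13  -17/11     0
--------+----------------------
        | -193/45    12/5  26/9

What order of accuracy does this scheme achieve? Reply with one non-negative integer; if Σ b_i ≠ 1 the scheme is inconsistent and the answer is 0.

b = (-193/45, 12/5, 26/9)
c = (0, -4/9, 120/143)
Ac = (0, 0, 68/99)
Σ b_i: (-193/45)·1 + 12/5·1 + 26/9·1 = 1 ✓
b·c: 12/5·(-4/9) + 26/9·120/143 = 224/165 ≠ 1/2 ⇒ order 1.

1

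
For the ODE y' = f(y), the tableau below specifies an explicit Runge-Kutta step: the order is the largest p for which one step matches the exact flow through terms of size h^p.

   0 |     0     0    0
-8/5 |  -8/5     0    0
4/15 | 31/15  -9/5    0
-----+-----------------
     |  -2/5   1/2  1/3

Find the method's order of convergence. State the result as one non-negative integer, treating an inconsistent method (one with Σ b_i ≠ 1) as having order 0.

b = (-2/5, 1/2, 1/3)
c = (0, -8/5, 4/15)
Ac = (0, 0, 72/25)
Σ b_i: (-2/5)·1 + 1/2·1 + 1/3·1 = 13/30 ≠ 1 ⇒ order 0.

0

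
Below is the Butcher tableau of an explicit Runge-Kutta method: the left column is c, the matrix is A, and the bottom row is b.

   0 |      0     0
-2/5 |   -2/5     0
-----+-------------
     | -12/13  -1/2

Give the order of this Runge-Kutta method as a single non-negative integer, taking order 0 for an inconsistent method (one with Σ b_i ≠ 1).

0

b = (-12/13, -1/2)
c = (0, -2/5)
Σ b_i: (-12/13)·1 + (-1/2)·1 = -37/26 ≠ 1 ⇒ order 0.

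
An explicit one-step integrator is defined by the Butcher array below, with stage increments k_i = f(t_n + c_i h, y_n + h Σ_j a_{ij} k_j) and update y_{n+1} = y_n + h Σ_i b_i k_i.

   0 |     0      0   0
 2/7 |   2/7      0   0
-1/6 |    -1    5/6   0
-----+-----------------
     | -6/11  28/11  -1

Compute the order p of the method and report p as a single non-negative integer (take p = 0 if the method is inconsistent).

1

b = (-6/11, 28/11, -1)
c = (0, 2/7, -1/6)
Ac = (0, 0, 5/21)
Σ b_i: (-6/11)·1 + 28/11·1 + (-1)·1 = 1 ✓
b·c: 28/11·2/7 + (-1)·(-1/6) = 59/66 ≠ 1/2 ⇒ order 1.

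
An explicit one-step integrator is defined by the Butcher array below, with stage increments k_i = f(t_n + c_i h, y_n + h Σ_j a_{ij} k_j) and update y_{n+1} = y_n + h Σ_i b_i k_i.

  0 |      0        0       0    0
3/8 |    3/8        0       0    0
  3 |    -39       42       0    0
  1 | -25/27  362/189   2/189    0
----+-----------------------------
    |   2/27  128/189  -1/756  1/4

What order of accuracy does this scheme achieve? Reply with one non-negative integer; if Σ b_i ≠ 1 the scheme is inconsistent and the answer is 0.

4

b = (2/27, 128/189, -1/756, 1/4)
c = (0, 3/8, 3, 1)
Ac = (0, 0, 63/4, 3/4)
Σ b_i: 2/27·1 + 128/189·1 + (-1/756)·1 + 1/4·1 = 1 ✓
b·c: 128/189·3/8 + (-1/756)·3 + 1/4·1 = 1/2 ✓
b·c²: 128/189·9/64 + (-1/756)·9 + 1/4·1 = 1/3 ✓
b·Ac: (-1/756)·63/4 + 1/4·3/4 = 1/6 ✓
b·c³: 128/189·27/512 + (-1/756)·27 + 1/4·1 = 1/4 ✓
b·(c∘Ac): (-1/756)·189/4 + 1/4·3/4 = 1/8 ✓
b·Ac²: (-1/756)·189/32 + 1/4·35/96 = 1/12 ✓
b·A²c: 1/4·1/6 = 1/24 ✓; 4 stages ⇒ order 4.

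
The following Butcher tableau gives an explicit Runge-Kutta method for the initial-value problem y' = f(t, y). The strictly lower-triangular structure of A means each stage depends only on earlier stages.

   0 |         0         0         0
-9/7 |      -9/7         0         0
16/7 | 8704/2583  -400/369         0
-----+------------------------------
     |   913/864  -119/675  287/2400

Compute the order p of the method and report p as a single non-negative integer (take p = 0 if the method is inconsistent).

3

b = (913/864, -119/675, 287/2400)
c = (0, -9/7, 16/7)
Ac = (0, 0, 400/287)
Σ b_i: 913/864·1 + (-119/675)·1 + 287/2400·1 = 1 ✓
b·c: (-119/675)·(-9/7) + 287/2400·16/7 = 1/2 ✓
b·c²: (-119/675)·81/49 + 287/2400·256/49 = 1/3 ✓
b·Ac: 287/2400·400/287 = 1/6 ✓; 3 stages ⇒ order 3.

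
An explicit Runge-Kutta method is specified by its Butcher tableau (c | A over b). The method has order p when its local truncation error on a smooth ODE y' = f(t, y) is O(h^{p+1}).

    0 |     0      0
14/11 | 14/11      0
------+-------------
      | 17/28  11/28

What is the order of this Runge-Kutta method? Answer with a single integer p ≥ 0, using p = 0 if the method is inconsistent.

b = (17/28, 11/28)
c = (0, 14/11)
Σ b_i: 17/28·1 + 11/28·1 = 1 ✓
b·c: 11/28·14/11 = 1/2 ✓; 2 stages ⇒ order 2.

2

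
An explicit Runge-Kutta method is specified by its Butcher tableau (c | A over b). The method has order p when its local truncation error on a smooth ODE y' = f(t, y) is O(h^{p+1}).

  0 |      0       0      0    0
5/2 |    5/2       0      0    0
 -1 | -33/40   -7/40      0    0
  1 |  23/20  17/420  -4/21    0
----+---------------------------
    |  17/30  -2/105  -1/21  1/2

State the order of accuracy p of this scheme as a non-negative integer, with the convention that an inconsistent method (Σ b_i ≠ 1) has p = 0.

b = (17/30, -2/105, -1/21, 1/2)
c = (0, 5/2, -1, 1)
Ac = (0, 0, -7/16, 7/24)
Σ b_i: 17/30·1 + (-2/105)·1 + (-1/21)·1 + 1/2·1 = 1 ✓
b·c: (-2/105)·5/2 + (-1/21)·(-1) + 1/2·1 = 1/2 ✓
b·c²: (-2/105)·25/4 + (-1/21)·1 + 1/2·1 = 1/3 ✓
b·Ac: (-1/21)·(-7/16) + 1/2·7/24 = 1/6 ✓
b·c³: (-2/105)·125/8 + (-1/21)·(-1) + 1/2·1 = 1/4 ✓
b·(c∘Ac): (-1/21)·7/16 + 1/2·7/24 = 1/8 ✓
b·Ac²: (-1/21)·(-35/32) + 1/2·1/16 = 1/12 ✓
b·A²c: 1/2·1/12 = 1/24 ✓; 4 stages ⇒ order 4.

4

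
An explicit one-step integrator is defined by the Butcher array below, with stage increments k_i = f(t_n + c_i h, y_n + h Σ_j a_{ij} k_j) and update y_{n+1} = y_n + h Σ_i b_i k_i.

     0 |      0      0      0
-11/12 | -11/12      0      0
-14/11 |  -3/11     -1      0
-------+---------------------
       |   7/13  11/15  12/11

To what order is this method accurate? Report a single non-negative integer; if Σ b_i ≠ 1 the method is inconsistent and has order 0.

0

b = (7/13, 11/15, 12/11)
c = (0, -11/12, -14/11)
Ac = (0, 0, 11/12)
Σ b_i: 7/13·1 + 11/15·1 + 12/11·1 = 5068/2145 ≠ 1 ⇒ order 0.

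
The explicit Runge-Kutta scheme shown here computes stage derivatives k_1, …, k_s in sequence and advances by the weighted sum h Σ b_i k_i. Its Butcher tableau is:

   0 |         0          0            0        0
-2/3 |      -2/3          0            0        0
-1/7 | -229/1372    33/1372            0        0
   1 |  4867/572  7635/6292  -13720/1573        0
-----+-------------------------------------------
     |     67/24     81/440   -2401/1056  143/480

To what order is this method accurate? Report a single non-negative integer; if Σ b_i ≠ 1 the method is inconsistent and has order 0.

4

b = (67/24, 81/440, -2401/1056, 143/480)
c = (0, -2/3, -1/7, 1)
Ac = (0, 0, -11/686, 125/286)
Σ b_i: 67/24·1 + 81/440·1 + (-2401/1056)·1 + 143/480·1 = 1 ✓
b·c: 81/440·(-2/3) + (-2401/1056)·(-1/7) + 143/480·1 = 1/2 ✓
b·c²: 81/440·4/9 + (-2401/1056)·1/49 + 143/480·1 = 1/3 ✓
b·Ac: (-2401/1056)·(-11/686) + 143/480·125/286 = 1/6 ✓
b·c³: 81/440·(-8/27) + (-2401/1056)·(-1/343) + 143/480·1 = 1/4 ✓
b·(c∘Ac): (-2401/1056)·11/4802 + 143/480·125/286 = 1/8 ✓
b·Ac²: (-2401/1056)·11/1029 + 143/480·155/429 = 1/12 ✓
b·A²c: 143/480·20/143 = 1/24 ✓; 4 stages ⇒ order 4.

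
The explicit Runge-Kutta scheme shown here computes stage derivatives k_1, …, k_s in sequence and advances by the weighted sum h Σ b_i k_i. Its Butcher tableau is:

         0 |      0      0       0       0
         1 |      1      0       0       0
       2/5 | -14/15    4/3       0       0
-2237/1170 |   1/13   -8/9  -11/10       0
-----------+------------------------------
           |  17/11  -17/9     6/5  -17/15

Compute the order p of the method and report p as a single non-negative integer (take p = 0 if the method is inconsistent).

b = (17/11, -17/9, 6/5, -17/15)
c = (0, 1, 2/5, -2237/1170)
Ac = (0, 0, 4/3, -299/225)
Σ b_i: 17/11·1 + (-17/9)·1 + 6/5·1 + (-17/15)·1 = -137/495 ≠ 1 ⇒ order 0.

0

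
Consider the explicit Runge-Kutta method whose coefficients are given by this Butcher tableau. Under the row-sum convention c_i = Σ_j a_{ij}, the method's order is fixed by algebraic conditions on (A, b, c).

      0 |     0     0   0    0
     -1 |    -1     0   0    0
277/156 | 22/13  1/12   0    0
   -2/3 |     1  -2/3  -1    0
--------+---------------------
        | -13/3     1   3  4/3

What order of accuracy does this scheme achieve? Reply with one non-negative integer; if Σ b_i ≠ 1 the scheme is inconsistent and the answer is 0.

b = (-13/3, 1, 3, 4/3)
c = (0, -1, 277/156, -2/3)
Ac = (0, 0, -1/12, -173/156)
Σ b_i: (-13/3)·1 + 1·1 + 3·1 + 4/3·1 = 1 ✓
b·c: 1·(-1) + 3·277/156 + 4/3·(-2/3) = 1609/468 ≠ 1/2 ⇒ order 1.

1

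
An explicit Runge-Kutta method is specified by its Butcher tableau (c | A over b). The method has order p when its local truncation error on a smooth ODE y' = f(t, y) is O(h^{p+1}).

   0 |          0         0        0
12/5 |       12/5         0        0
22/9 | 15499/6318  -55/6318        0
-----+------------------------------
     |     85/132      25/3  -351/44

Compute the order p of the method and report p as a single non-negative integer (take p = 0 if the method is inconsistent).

3

b = (85/132, 25/3, -351/44)
c = (0, 12/5, 22/9)
Ac = (0, 0, -22/1053)
Σ b_i: 85/132·1 + 25/3·1 + (-351/44)·1 = 1 ✓
b·c: 25/3·12/5 + (-351/44)·22/9 = 1/2 ✓
b·c²: 25/3·144/25 + (-351/44)·484/81 = 1/3 ✓
b·Ac: (-351/44)·(-22/1053) = 1/6 ✓; 3 stages ⇒ order 3.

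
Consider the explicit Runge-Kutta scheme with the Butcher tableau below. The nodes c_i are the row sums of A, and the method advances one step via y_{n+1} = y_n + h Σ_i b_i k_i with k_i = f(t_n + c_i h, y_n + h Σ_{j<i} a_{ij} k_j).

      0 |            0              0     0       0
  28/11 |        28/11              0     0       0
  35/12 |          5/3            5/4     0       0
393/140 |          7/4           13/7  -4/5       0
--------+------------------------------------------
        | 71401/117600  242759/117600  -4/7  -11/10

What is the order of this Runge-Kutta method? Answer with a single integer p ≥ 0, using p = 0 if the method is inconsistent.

2

b = (71401/117600, 242759/117600, -4/7, -11/10)
c = (0, 28/11, 35/12, 393/140)
Ac = (0, 0, 35/11, 79/33)
Σ b_i: 71401/117600·1 + 242759/117600·1 + (-4/7)·1 + (-11/10)·1 = 1 ✓
b·c: 242759/117600·28/11 + (-4/7)·35/12 + (-11/10)·393/140 = 1/2 ✓
b·c²: 242759/117600·784/121 + (-4/7)·1225/144 + (-11/10)·154449/19600 = -2988521/19404000 ≠ 1/3 ⇒ order 2.
b·Ac: (-4/7)·35/11 + (-11/10)·79/33 = -1469/330 ≠ 1/6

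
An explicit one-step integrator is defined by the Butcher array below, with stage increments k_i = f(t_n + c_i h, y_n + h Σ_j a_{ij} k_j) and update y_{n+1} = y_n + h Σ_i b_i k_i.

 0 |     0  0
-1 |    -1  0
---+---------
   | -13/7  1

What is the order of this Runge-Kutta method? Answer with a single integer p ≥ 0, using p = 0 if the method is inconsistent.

b = (-13/7, 1)
c = (0, -1)
Σ b_i: (-13/7)·1 + 1·1 = -6/7 ≠ 1 ⇒ order 0.

0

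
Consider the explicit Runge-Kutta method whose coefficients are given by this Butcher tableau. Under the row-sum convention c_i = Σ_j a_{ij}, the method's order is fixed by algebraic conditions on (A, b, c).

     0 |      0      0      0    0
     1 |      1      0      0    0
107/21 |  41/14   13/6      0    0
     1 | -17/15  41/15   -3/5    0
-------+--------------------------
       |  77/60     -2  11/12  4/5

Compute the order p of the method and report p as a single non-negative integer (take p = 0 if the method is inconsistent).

b = (77/60, -2, 11/12, 4/5)
c = (0, 1, 107/21, 1)
Ac = (0, 0, 13/6, -34/105)
Σ b_i: 77/60·1 + (-2)·1 + 11/12·1 + 4/5·1 = 1 ✓
b·c: (-2)·1 + 11/12·107/21 + 4/5·1 = 4373/1260 ≠ 1/2 ⇒ order 1.

1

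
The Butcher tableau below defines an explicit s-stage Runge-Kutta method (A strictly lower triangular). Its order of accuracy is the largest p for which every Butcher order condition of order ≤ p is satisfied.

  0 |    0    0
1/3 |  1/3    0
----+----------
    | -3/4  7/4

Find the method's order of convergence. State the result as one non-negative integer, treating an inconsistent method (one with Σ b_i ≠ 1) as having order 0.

1

b = (-3/4, 7/4)
c = (0, 1/3)
Σ b_i: (-3/4)·1 + 7/4·1 = 1 ✓
b·c: 7/4·1/3 = 7/12 ≠ 1/2 ⇒ order 1.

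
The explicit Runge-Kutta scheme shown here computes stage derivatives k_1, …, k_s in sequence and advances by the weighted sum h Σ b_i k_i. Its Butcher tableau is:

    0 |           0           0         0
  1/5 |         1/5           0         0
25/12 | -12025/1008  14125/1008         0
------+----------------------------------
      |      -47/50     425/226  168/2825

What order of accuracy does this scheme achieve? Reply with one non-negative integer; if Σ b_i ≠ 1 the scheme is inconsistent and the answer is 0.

3

b = (-47/50, 425/226, 168/2825)
c = (0, 1/5, 25/12)
Ac = (0, 0, 2825/1008)
Σ b_i: (-47/50)·1 + 425/226·1 + 168/2825·1 = 1 ✓
b·c: 425/226·1/5 + 168/2825·25/12 = 1/2 ✓
b·c²: 425/226·1/25 + 168/2825·625/144 = 1/3 ✓
b·Ac: 168/2825·2825/1008 = 1/6 ✓; 3 stages ⇒ order 3.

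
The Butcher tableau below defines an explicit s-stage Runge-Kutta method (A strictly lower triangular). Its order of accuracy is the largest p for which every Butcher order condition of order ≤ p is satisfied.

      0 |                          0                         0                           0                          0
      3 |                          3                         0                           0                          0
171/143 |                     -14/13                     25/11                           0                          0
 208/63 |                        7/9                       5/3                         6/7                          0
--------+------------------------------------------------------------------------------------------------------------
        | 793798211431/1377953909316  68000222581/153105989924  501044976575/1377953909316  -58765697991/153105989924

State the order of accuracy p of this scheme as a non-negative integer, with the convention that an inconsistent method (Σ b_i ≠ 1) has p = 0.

3

b = (793798211431/1377953909316, 68000222581/153105989924, 501044976575/1377953909316, -58765697991/153105989924)
c = (0, 3, 171/143, 208/63)
Ac = (0, 0, 75/11, 6031/1001)
Σ b_i: 793798211431/1377953909316·1 + 68000222581/153105989924·1 + 501044976575/1377953909316·1 + (-58765697991/153105989924)·1 = 1 ✓
b·c: 68000222581/153105989924·3 + 501044976575/1377953909316·171/143 + (-58765697991/153105989924)·208/63 = 1/2 ✓
b·c²: 68000222581/153105989924·9 + 501044976575/1377953909316·29241/20449 + (-58765697991/153105989924)·43264/3969 = 1/3 ✓
b·Ac: 501044976575/1377953909316·75/11 + (-58765697991/153105989924)·6031/1001 = 1/6 ✓
b·c³: 68000222581/153105989924·27 + 501044976575/1377953909316·5000211/2924207 + (-58765697991/153105989924)·8998912/250047 = -130661821065871/108894620780946 ≠ 1/4 ⇒ order 3.
b·(c∘Ac): 501044976575/1377953909316·12825/1573 + (-58765697991/153105989924)·96496/4851 = -715063358061/153105989924 ≠ 1/8
b·Ac²: 501044976575/1377953909316·225/11 + (-58765697991/153105989924)·2322591/143143 = 697033906663/576162014714 ≠ 1/12
b·A²c: (-58765697991/153105989924)·450/77 = -171717948675/76552994962 ≠ 1/24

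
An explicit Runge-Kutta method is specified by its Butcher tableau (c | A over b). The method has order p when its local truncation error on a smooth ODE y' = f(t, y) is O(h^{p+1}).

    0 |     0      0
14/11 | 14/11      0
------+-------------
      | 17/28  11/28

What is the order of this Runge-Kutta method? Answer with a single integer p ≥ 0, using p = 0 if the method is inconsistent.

2

b = (17/28, 11/28)
c = (0, 14/11)
Σ b_i: 17/28·1 + 11/28·1 = 1 ✓
b·c: 11/28·14/11 = 1/2 ✓; 2 stages ⇒ order 2.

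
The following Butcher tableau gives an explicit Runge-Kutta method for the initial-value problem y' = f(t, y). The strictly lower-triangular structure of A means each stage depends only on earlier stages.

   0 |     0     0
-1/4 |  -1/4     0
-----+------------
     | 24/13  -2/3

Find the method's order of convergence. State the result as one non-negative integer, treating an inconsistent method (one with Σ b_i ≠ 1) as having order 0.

0

b = (24/13, -2/3)
c = (0, -1/4)
Σ b_i: 24/13·1 + (-2/3)·1 = 46/39 ≠ 1 ⇒ order 0.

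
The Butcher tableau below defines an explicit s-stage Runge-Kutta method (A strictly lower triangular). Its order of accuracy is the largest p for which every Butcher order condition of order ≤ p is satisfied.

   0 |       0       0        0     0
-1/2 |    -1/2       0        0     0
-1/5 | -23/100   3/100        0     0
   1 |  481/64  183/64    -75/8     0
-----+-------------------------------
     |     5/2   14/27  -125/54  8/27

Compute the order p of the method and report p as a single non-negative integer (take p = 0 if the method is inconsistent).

4

b = (5/2, 14/27, -125/54, 8/27)
c = (0, -1/2, -1/5, 1)
Ac = (0, 0, -3/200, 57/128)
Σ b_i: 5/2·1 + 14/27·1 + (-125/54)·1 + 8/27·1 = 1 ✓
b·c: 14/27·(-1/2) + (-125/54)·(-1/5) + 8/27·1 = 1/2 ✓
b·c²: 14/27·1/4 + (-125/54)·1/25 + 8/27·1 = 1/3 ✓
b·Ac: (-125/54)·(-3/200) + 8/27·57/128 = 1/6 ✓
b·c³: 14/27·(-1/8) + (-125/54)·(-1/125) + 8/27·1 = 1/4 ✓
b·(c∘Ac): (-125/54)·3/1000 + 8/27·57/128 = 1/8 ✓
b·Ac²: (-125/54)·3/400 + 8/27·87/256 = 1/12 ✓
b·A²c: 8/27·9/64 = 1/24 ✓; 4 stages ⇒ order 4.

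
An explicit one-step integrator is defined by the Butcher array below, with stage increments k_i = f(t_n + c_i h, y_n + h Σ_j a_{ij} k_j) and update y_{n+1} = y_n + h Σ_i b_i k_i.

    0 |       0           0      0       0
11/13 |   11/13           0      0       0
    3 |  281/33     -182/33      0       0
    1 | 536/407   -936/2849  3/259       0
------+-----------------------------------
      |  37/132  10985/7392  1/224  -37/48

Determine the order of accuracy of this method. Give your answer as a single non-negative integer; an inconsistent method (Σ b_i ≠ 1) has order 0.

b = (37/132, 10985/7392, 1/224, -37/48)
c = (0, 11/13, 3, 1)
Ac = (0, 0, -14/3, -9/37)
Σ b_i: 37/132·1 + 10985/7392·1 + 1/224·1 + (-37/48)·1 = 1 ✓
b·c: 10985/7392·11/13 + 1/224·3 + (-37/48)·1 = 1/2 ✓
b·c²: 10985/7392·121/169 + 1/224·9 + (-37/48)·1 = 1/3 ✓
b·Ac: 1/224·(-14/3) + (-37/48)·(-9/37) = 1/6 ✓
b·c³: 10985/7392·1331/2197 + 1/224·27 + (-37/48)·1 = 1/4 ✓
b·(c∘Ac): 1/224·(-14) + (-37/48)·(-9/37) = 1/8 ✓
b·Ac²: 1/224·(-154/39) + (-37/48)·(-63/481) = 1/12 ✓
b·A²c: (-37/48)·(-2/37) = 1/24 ✓; 4 stages ⇒ order 4.

4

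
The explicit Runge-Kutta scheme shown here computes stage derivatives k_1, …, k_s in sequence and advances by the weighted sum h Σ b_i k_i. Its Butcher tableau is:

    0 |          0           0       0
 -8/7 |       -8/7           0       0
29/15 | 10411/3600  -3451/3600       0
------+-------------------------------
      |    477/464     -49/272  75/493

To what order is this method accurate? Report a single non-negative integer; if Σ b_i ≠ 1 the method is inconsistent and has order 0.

3

b = (477/464, -49/272, 75/493)
c = (0, -8/7, 29/15)
Ac = (0, 0, 493/450)
Σ b_i: 477/464·1 + (-49/272)·1 + 75/493·1 = 1 ✓
b·c: (-49/272)·(-8/7) + 75/493·29/15 = 1/2 ✓
b·c²: (-49/272)·64/49 + 75/493·841/225 = 1/3 ✓
b·Ac: 75/493·493/450 = 1/6 ✓; 3 stages ⇒ order 3.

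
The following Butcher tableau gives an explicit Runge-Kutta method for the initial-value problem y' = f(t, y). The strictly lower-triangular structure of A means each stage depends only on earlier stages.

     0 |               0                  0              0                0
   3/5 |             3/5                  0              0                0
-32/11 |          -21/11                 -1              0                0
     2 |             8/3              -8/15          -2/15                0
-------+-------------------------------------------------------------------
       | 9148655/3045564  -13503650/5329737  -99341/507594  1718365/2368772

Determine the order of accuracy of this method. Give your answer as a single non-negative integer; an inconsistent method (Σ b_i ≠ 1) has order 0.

3

b = (9148655/3045564, -13503650/5329737, -99341/507594, 1718365/2368772)
c = (0, 3/5, -32/11, 2)
Ac = (0, 0, -3/5, 56/825)
Σ b_i: 9148655/3045564·1 + (-13503650/5329737)·1 + (-99341/507594)·1 + 1718365/2368772·1 = 1 ✓
b·c: (-13503650/5329737)·3/5 + (-99341/507594)·(-32/11) + 1718365/2368772·2 = 1/2 ✓
b·c²: (-13503650/5329737)·9/25 + (-99341/507594)·1024/121 + 1718365/2368772·4 = 1/3 ✓
b·Ac: (-99341/507594)·(-3/5) + 1718365/2368772·56/825 = 1/6 ✓
b·c³: (-13503650/5329737)·27/125 + (-99341/507594)·(-32768/1331) + 1718365/2368772·8 = 140625748/13958835 ≠ 1/4 ⇒ order 3.
b·(c∘Ac): (-99341/507594)·96/55 + 1718365/2368772·112/825 = -308516/1268985 ≠ 1/8
b·Ac²: (-99341/507594)·(-9/25) + 1718365/2368772·(-59912/45375) = -173414399/195423690 ≠ 1/12
b·A²c: 1718365/2368772·2/25 = 343673/5921930 ≠ 1/24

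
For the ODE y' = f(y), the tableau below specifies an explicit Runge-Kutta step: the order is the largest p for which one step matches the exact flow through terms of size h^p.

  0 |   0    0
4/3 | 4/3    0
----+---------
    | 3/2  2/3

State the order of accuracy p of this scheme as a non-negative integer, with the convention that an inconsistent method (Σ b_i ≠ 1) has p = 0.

b = (3/2, 2/3)
c = (0, 4/3)
Σ b_i: 3/2·1 + 2/3·1 = 13/6 ≠ 1 ⇒ order 0.

0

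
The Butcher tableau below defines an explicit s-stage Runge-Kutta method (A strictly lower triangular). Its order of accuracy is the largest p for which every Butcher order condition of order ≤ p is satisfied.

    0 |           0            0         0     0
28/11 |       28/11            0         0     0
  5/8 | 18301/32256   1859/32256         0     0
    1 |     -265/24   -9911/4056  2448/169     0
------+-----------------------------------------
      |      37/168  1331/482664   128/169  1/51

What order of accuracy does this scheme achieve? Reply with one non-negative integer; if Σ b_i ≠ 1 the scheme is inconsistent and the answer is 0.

4

b = (37/168, 1331/482664, 128/169, 1/51)
c = (0, 28/11, 5/8, 1)
Ac = (0, 0, 169/1152, 17/6)
Σ b_i: 37/168·1 + 1331/482664·1 + 128/169·1 + 1/51·1 = 1 ✓
b·c: 1331/482664·28/11 + 128/169·5/8 + 1/51·1 = 1/2 ✓
b·c²: 1331/482664·784/121 + 128/169·25/64 + 1/51·1 = 1/3 ✓
b·Ac: 128/169·169/1152 + 1/51·17/6 = 1/6 ✓
b·c³: 1331/482664·21952/1331 + 128/169·125/512 + 1/51·1 = 1/4 ✓
b·(c∘Ac): 128/169·845/9216 + 1/51·17/6 = 1/8 ✓
b·Ac²: 128/169·1183/3168 + 1/51·(-1343/132) = 1/12 ✓
b·A²c: 1/51·17/8 = 1/24 ✓; 4 stages ⇒ order 4.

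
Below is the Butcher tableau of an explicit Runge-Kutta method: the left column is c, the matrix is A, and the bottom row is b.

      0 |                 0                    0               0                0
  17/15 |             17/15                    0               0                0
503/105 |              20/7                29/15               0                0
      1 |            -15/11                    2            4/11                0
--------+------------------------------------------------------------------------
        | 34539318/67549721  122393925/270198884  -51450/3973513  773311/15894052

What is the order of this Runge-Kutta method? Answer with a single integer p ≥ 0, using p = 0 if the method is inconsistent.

b = (34539318/67549721, 122393925/270198884, -51450/3973513, 773311/15894052)
c = (0, 17/15, 503/105, 1)
Ac = (0, 0, 493/225, 926/231)
Σ b_i: 34539318/67549721·1 + 122393925/270198884·1 + (-51450/3973513)·1 + 773311/15894052·1 = 1 ✓
b·c: 122393925/270198884·17/15 + (-51450/3973513)·503/105 + 773311/15894052·1 = 1/2 ✓
b·c²: 122393925/270198884·289/225 + (-51450/3973513)·253009/11025 + 773311/15894052·1 = 1/3 ✓
b·Ac: (-51450/3973513)·493/225 + 773311/15894052·926/231 = 1/6 ✓
b·c³: 122393925/270198884·4913/3375 + (-51450/3973513)·127263527/1157625 + 773311/15894052·1 = -51168463/71523234 ≠ 1/4 ⇒ order 3.
b·(c∘Ac): (-51450/3973513)·247979/23625 + 773311/15894052·926/231 = 21144751/357616170 ≠ 1/8
b·Ac²: (-51450/3973513)·8381/3375 + 773311/15894052·1323578/121275 = 6243891307/12516565950 ≠ 1/12
b·A²c: 773311/15894052·1972/2475 = 34658393/894040425 ≠ 1/24

3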